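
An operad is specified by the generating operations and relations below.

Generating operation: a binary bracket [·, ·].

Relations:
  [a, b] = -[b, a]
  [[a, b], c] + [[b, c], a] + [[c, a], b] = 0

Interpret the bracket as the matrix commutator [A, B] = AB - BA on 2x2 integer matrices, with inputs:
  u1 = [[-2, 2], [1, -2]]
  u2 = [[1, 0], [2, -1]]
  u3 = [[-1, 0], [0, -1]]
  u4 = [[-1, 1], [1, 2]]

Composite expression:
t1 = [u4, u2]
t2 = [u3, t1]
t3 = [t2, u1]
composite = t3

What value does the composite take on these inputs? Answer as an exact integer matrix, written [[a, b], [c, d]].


[[0, 0], [0, 0]]

[u4, u2] = [[2, -2], [8, -2]]
[u3, [u4, u2]] = [[0, 0], [0, 0]]
[[u3, [u4, u2]], u1] = [[0, 0], [0, 0]]


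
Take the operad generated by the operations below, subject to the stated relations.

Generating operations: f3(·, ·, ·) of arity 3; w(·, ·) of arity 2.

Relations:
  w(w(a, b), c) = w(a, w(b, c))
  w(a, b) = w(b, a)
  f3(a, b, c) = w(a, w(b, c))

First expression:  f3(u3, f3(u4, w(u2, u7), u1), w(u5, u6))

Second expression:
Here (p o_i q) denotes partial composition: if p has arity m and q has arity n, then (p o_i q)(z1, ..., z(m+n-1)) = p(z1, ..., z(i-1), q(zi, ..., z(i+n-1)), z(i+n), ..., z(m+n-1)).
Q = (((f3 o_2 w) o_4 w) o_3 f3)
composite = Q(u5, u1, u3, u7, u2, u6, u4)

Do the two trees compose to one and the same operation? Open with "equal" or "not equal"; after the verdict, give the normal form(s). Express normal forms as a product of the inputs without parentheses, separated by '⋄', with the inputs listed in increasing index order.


equal; the common form is u1 ⋄ u2 ⋄ u3 ⋄ u4 ⋄ u5 ⋄ u6 ⋄ u7

Normal form of the first expression: u1 ⋄ u2 ⋄ u3 ⋄ u4 ⋄ u5 ⋄ u6 ⋄ u7
Normal form of the second expression: u1 ⋄ u2 ⋄ u3 ⋄ u4 ⋄ u5 ⋄ u6 ⋄ u7
Both agree, so they are equal.


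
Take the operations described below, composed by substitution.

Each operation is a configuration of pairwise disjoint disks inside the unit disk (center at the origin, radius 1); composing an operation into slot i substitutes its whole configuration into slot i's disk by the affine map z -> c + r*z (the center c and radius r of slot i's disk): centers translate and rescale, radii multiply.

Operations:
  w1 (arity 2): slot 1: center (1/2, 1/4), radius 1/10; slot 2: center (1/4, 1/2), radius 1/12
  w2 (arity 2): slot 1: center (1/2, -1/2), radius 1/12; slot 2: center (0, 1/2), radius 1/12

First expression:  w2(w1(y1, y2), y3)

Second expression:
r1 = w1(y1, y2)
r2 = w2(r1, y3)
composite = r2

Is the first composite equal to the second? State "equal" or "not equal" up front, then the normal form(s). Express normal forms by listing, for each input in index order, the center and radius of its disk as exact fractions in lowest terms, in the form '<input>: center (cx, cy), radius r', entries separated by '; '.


equal: each reduces to y1: center (13/24, -23/48), radius 1/120; y2: center (25/48, -11/24), radius 1/144; y3: center (0, 1/2), radius 1/12

Reducing the first expression gives y1: center (13/24, -23/48), radius 1/120; y2: center (25/48, -11/24), radius 1/144; y3: center (0, 1/2), radius 1/12
Reducing the second expression gives y1: center (13/24, -23/48), radius 1/120; y2: center (25/48, -11/24), radius 1/144; y3: center (0, 1/2), radius 1/12
The forms coincide; equal.


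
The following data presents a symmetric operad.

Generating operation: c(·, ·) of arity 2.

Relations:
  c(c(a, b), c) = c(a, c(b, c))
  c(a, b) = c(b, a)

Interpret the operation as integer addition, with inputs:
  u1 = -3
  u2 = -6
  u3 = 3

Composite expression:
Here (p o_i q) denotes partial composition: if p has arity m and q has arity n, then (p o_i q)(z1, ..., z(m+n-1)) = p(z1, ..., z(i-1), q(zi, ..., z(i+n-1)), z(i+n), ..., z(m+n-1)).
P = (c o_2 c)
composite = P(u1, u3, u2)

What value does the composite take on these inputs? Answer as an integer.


-6

c(u3, u2) = -3
c(u1, c(u3, u2)) = -6


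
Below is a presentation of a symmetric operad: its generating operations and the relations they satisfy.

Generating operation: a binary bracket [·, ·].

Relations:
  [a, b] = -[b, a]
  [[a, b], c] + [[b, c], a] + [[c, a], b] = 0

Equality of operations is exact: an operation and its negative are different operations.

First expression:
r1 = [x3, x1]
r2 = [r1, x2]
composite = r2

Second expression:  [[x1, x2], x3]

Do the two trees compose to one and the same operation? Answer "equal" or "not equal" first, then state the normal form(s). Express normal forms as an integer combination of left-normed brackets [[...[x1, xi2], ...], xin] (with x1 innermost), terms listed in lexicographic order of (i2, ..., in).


In normal form, the first expression is -[[x1, x3], x2]
In normal form, the second expression is [[x1, x2], x3]
No match — not equal.

not equal; first: -[[x1, x3], x2]; second: [[x1, x2], x3]


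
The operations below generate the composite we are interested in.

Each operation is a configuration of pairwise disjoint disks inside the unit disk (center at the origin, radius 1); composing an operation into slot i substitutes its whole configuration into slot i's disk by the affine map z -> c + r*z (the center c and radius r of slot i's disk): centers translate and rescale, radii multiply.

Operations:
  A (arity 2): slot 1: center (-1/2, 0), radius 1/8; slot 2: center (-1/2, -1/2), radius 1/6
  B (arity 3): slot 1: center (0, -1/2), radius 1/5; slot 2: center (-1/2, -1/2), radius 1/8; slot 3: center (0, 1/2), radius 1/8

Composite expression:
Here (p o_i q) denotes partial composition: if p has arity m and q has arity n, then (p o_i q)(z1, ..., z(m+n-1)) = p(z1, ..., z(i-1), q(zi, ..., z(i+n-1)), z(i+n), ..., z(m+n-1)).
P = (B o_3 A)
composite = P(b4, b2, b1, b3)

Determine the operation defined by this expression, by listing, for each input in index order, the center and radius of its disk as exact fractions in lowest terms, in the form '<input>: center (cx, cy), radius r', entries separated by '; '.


b1: center (-1/16, 1/2), radius 1/64; b2: center (-1/2, -1/2), radius 1/8; b3: center (-1/16, 7/16), radius 1/48; b4: center (0, -1/2), radius 1/5

Nesting under B composes maps z -> c + r*z down each b-path.
input b4: applying the 1 nested substitution gives center (0, -1/2), radius 1/5
input b2: applying the 1 nested substitution gives center (-1/2, -1/2), radius 1/8
input b1: applying the 2 nested substitutions gives center (-1/16, 1/2), radius 1/64
input b3: applying the 2 nested substitutions gives center (-1/16, 7/16), radius 1/48


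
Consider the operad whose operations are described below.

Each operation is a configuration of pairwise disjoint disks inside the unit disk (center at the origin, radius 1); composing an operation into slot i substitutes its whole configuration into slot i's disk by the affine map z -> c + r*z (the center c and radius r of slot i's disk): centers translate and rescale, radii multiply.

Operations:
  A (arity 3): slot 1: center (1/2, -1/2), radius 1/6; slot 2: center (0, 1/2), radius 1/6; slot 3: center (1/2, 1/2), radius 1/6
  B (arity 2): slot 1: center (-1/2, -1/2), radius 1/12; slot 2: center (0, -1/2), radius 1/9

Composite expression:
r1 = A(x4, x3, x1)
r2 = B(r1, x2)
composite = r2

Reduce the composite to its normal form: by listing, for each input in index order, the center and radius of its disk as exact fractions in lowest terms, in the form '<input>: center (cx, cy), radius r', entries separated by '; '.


x1: center (-11/24, -11/24), radius 1/72; x2: center (0, -1/2), radius 1/9; x3: center (-1/2, -11/24), radius 1/72; x4: center (-11/24, -13/24), radius 1/72


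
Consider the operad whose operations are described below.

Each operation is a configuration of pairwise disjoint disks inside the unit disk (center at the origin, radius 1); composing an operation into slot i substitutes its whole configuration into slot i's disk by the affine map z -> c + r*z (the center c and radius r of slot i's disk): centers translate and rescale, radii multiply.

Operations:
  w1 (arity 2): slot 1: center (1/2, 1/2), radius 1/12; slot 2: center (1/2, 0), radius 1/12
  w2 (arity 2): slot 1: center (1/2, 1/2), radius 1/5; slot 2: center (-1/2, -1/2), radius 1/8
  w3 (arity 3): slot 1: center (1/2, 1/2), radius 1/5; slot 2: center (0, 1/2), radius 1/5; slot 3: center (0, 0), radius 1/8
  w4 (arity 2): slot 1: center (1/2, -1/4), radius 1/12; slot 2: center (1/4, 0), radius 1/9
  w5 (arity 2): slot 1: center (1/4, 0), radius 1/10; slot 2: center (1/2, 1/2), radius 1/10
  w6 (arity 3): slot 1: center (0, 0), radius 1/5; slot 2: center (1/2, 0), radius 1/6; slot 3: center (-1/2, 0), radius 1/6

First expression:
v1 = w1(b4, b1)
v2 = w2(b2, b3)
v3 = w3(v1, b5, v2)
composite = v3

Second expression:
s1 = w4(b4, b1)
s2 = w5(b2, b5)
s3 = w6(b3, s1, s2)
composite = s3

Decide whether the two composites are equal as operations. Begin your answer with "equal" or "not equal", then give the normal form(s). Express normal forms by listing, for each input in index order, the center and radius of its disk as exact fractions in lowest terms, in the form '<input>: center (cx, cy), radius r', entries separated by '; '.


not equal; first: b1: center (3/5, 1/2), radius 1/60; b2: center (1/16, 1/16), radius 1/40; b3: center (-1/16, -1/16), radius 1/64; b4: center (3/5, 3/5), radius 1/60; b5: center (0, 1/2), radius 1/5; second: b1: center (13/24, 0), radius 1/54; b2: center (-11/24, 0), radius 1/60; b3: center (0, 0), radius 1/5; b4: center (7/12, -1/24), radius 1/72; b5: center (-5/12, 1/12), radius 1/60


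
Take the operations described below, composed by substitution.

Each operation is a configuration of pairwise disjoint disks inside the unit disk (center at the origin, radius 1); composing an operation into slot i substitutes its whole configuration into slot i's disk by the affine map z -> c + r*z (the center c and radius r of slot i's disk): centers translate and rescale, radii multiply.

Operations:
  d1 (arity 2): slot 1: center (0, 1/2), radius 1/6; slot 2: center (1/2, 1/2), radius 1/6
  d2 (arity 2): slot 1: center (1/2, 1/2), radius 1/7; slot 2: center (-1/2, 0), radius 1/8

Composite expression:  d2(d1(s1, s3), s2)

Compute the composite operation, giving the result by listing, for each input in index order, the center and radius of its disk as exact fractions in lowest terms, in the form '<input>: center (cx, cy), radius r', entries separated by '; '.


Affine substitution under d2: radii multiply and s-centers shift.
input s1: applying the 2 nested substitutions gives center (1/2, 4/7), radius 1/42
input s3: applying the 2 nested substitutions gives center (4/7, 4/7), radius 1/42
input s2: applying the 1 nested substitution gives center (-1/2, 0), radius 1/8

s1: center (1/2, 4/7), radius 1/42; s2: center (-1/2, 0), radius 1/8; s3: center (4/7, 4/7), radius 1/42


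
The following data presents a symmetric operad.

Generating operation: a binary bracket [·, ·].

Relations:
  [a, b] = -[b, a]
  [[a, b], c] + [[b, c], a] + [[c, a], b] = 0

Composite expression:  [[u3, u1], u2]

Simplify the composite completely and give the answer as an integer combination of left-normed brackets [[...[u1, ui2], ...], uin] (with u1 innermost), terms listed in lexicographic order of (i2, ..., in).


A multilinear Lie element is pinned by u1-initial words (u1 innermost).
Composite bracket: [[u3, u1], u2]
Full expansion: 4 signed words from ab - ba (2^2 = 4).
The u1-initial words carry the normal form:
  u1u3u2 (sign -1) contributes -[[u1, u3], u2]

-[[u1, u3], u2]


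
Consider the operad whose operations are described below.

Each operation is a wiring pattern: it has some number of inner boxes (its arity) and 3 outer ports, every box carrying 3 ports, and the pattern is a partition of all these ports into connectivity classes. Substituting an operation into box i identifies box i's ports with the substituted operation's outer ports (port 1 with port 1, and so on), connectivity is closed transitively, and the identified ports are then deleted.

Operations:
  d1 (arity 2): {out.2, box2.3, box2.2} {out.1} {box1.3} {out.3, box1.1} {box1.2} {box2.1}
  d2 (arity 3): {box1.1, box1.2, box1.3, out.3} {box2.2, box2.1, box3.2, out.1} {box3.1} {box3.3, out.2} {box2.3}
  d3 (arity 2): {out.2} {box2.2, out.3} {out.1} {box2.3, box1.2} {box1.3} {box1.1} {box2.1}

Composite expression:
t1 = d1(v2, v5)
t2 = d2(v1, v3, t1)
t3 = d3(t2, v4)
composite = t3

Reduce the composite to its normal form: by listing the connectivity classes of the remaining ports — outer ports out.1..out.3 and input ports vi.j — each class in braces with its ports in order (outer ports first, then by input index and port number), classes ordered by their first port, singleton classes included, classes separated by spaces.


{out.1} {out.2} {out.3, v4.2} {v1.1, v1.2, v1.3} {v2.1, v4.3} {v2.2} {v2.3} {v3.1, v3.2, v5.2, v5.3} {v3.3} {v4.1} {v5.1}

Two ports join when wires chain via d3-identified ports.
through d1, on inputs (v2, v5): {out.1} {out.2, v5.2, v5.3} {out.3, v2.1} {v2.2} {v2.3} {v5.1} (out.j = stage outer ports)
through d2, on inputs (v1, v3, v2, v5): {out.1, v3.1, v3.2, v5.2, v5.3} {out.2, v2.1} {out.3, v1.1, v1.2, v1.3} {v2.2} {v2.3} {v3.3} {v5.1} (out.j = stage outer ports)
through d3, on inputs (v1, v3, v2, v5, v4): {out.1} {out.2} {out.3, v4.2} {v1.1, v1.2, v1.3} {v2.1, v4.3} {v2.2} {v2.3} {v3.1, v3.2, v5.2, v5.3} {v3.3} {v4.1} {v5.1} (out.j = stage outer ports)


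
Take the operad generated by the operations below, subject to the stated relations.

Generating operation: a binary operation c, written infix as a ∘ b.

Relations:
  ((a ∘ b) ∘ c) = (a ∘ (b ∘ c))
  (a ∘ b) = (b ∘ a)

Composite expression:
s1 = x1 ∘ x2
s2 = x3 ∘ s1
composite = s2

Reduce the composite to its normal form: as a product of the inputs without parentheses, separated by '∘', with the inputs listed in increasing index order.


Shape and order are irrelevant to c; the x-input set decides.
(x1 ∘ x2) reduces to x1 ∘ x2
(x3 ∘ (x1 ∘ x2)) reduces to x3 ∘ x1 ∘ x2
reordering the factors by index: x1 ∘ x2 ∘ x3

x1 ∘ x2 ∘ x3


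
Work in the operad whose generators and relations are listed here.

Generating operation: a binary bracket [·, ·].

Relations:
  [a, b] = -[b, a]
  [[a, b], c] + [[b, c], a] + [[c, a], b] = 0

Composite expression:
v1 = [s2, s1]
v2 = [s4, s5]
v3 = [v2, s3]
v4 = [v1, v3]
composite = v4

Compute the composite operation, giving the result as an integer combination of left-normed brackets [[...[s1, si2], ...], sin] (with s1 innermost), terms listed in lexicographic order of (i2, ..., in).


Expand each bracket as ab - ba; the s1-initial words give the coefficients.
Composite bracket: [[s2, s1], [[s4, s5], s3]]
Applying ab - ba throughout gives 16 signed words (2^4 = 16).
Coefficients come from the s1-initial words:
  s1s2s3s4s5 appears with sign +1, giving the term +[[[[s1, s2], s3], s4], s5]
  s1s2s3s5s4 appears with sign -1, giving the term -[[[[s1, s2], s3], s5], s4]
  s1s2s4s5s3 appears with sign -1, giving the term -[[[[s1, s2], s4], s5], s3]
  s1s2s5s4s3 appears with sign +1, giving the term +[[[[s1, s2], s5], s4], s3]

[[[[s1, s2], s3], s4], s5] - [[[[s1, s2], s3], s5], s4] - [[[[s1, s2], s4], s5], s3] + [[[[s1, s2], s5], s4], s3]


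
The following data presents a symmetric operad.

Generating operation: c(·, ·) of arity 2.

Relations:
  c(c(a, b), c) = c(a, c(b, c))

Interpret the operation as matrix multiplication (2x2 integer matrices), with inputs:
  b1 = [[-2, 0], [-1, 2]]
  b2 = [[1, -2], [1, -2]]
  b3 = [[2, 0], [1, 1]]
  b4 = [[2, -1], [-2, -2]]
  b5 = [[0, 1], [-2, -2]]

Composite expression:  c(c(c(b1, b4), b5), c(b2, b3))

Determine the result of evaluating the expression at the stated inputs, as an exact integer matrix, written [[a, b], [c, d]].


[[0, 24], [0, -12]]

c(b1, b4) = [[-4, 2], [-6, -3]]
c(c(b1, b4), b5) = [[-4, -8], [6, 0]]
c(b2, b3) = [[0, -2], [0, -2]]
c(c(c(b1, b4), b5), c(b2, b3)) = [[0, 24], [0, -12]]


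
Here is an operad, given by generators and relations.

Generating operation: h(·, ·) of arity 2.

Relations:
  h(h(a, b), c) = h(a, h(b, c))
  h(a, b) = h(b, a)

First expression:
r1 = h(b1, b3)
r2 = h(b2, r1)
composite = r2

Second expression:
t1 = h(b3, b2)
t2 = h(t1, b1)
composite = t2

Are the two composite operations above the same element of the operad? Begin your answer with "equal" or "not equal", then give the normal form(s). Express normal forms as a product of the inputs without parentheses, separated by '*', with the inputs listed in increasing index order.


equal; the common form is b1 * b2 * b3

The first composite normalizes to b1 * b2 * b3
The second composite normalizes to b1 * b2 * b3
Same normal form: equal.


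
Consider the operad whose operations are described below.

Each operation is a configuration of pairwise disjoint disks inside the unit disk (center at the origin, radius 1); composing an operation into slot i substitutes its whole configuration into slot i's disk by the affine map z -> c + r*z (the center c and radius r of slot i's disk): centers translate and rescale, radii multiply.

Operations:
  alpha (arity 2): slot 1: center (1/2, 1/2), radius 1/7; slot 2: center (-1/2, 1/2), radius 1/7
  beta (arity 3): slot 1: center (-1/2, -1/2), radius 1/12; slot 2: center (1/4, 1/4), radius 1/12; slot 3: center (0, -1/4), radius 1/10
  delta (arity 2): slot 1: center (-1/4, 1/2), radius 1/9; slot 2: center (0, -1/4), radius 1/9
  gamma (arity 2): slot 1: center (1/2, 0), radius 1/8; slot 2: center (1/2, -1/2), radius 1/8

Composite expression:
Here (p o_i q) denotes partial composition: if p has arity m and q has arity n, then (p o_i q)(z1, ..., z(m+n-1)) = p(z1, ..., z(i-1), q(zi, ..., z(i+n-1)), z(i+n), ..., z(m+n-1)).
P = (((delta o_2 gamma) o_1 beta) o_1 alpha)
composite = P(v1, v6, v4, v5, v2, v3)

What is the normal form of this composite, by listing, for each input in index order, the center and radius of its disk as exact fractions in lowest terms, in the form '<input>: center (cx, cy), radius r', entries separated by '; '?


v1: center (-65/216, 97/216), radius 1/756; v2: center (1/18, -1/4), radius 1/72; v3: center (1/18, -11/36), radius 1/72; v4: center (-2/9, 19/36), radius 1/108; v5: center (-1/4, 17/36), radius 1/90; v6: center (-67/216, 97/216), radius 1/756

Only the slot chain above each v matters under delta; compose those maps.
for v1, the 3-step affine chain lands on center (-65/216, 97/216), radius 1/756
for v6, the 3-step affine chain lands on center (-67/216, 97/216), radius 1/756
for v4, the 2-step affine chain lands on center (-2/9, 19/36), radius 1/108
for v5, the 2-step affine chain lands on center (-1/4, 17/36), radius 1/90
for v2, the 2-step affine chain lands on center (1/18, -1/4), radius 1/72
for v3, the 2-step affine chain lands on center (1/18, -11/36), radius 1/72


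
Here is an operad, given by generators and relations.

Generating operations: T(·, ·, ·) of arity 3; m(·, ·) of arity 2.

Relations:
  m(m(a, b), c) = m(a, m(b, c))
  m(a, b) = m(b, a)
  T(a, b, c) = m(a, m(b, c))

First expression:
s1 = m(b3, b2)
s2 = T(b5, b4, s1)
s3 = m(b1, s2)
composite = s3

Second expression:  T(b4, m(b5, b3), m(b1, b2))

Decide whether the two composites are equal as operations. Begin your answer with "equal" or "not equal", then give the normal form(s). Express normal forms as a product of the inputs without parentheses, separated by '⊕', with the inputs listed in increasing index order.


The first expression, normalized: b1 ⊕ b2 ⊕ b3 ⊕ b4 ⊕ b5
The second expression, normalized: b1 ⊕ b2 ⊕ b3 ⊕ b4 ⊕ b5
One common form — equal.

equal; the common form is b1 ⊕ b2 ⊕ b3 ⊕ b4 ⊕ b5


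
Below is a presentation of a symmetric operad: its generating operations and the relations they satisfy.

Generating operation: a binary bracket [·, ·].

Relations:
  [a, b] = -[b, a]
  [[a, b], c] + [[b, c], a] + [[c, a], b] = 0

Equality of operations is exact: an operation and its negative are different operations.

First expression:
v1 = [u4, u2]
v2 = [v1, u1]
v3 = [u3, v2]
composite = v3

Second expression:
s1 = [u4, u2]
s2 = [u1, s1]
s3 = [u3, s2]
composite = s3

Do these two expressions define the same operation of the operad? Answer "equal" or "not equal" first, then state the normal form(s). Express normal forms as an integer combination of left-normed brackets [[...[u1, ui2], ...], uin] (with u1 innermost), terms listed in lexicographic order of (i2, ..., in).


not equal; first: -[[[u1, u2], u4], u3] + [[[u1, u4], u2], u3]; second: [[[u1, u2], u4], u3] - [[[u1, u4], u2], u3]

Normal form of the first expression: -[[[u1, u2], u4], u3] + [[[u1, u4], u2], u3]
Normal form of the second expression: [[[u1, u2], u4], u3] - [[[u1, u4], u2], u3]
The normal forms differ: not equal.


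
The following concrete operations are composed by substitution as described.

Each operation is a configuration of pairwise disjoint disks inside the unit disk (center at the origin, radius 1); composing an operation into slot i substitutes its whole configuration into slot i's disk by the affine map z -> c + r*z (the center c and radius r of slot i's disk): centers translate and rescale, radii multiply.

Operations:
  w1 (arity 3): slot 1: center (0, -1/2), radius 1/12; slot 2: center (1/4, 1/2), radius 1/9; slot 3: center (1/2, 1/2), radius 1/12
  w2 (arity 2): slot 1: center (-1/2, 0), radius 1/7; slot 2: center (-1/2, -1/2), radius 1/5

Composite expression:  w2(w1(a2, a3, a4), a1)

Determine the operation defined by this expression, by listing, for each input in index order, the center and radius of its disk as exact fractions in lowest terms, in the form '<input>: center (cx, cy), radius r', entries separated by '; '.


a1: center (-1/2, -1/2), radius 1/5; a2: center (-1/2, -1/14), radius 1/84; a3: center (-13/28, 1/14), radius 1/63; a4: center (-3/7, 1/14), radius 1/84


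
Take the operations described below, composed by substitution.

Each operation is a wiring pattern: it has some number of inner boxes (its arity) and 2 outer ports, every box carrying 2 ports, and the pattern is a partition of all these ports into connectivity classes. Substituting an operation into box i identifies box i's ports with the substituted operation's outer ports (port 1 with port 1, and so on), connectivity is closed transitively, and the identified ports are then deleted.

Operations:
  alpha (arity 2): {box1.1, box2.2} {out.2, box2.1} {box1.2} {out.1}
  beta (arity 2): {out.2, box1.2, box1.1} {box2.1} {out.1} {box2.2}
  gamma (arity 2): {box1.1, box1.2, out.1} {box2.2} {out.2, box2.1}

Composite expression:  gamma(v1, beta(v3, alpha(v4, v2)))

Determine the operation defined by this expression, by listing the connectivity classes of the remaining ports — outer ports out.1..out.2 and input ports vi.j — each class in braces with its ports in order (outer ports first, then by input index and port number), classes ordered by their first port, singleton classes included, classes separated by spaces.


{out.1, v1.1, v1.2} {out.2} {v2.1} {v2.2, v4.1} {v3.1, v3.2} {v4.2}


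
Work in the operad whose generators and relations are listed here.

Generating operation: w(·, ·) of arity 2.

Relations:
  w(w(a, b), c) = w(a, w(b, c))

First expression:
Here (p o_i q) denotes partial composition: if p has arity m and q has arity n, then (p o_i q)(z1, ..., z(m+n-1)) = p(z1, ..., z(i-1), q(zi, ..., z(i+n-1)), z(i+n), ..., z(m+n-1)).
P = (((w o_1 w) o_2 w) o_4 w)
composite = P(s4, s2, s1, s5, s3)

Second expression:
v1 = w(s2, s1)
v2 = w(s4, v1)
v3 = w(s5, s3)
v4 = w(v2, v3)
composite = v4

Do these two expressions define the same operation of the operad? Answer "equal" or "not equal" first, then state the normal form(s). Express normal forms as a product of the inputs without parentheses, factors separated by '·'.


The first expression, normalized: s4 · s2 · s1 · s5 · s3
The second expression, normalized: s4 · s2 · s1 · s5 · s3
Same normal form: equal.

equal; the common form is s4 · s2 · s1 · s5 · s3


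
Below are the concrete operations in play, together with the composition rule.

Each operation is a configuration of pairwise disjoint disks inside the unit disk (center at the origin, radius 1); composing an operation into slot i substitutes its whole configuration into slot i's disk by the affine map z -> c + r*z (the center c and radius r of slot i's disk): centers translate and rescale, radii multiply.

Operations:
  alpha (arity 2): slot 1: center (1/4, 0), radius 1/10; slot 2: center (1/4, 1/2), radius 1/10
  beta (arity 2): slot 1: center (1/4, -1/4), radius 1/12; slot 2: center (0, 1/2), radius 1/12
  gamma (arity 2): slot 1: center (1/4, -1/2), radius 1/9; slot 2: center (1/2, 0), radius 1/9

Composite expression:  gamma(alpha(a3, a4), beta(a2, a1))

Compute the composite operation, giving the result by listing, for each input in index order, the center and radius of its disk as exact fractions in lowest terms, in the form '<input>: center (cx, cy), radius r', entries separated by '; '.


Affine substitution under gamma: radii multiply and a-centers shift.
input a3: composing its 2 substitution steps yields center (5/18, -1/2), radius 1/90
input a4: composing its 2 substitution steps yields center (5/18, -4/9), radius 1/90
input a2: composing its 2 substitution steps yields center (19/36, -1/36), radius 1/108
input a1: composing its 2 substitution steps yields center (1/2, 1/18), radius 1/108

a1: center (1/2, 1/18), radius 1/108; a2: center (19/36, -1/36), radius 1/108; a3: center (5/18, -1/2), radius 1/90; a4: center (5/18, -4/9), radius 1/90


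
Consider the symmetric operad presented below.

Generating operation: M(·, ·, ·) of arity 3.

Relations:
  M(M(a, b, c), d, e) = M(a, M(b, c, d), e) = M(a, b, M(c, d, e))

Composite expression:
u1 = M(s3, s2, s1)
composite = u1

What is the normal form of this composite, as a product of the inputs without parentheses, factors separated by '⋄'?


s3 ⋄ s2 ⋄ s1

Key point: M is associative — brackets drop, the s-order remains.
M(s3, s2, s1) flattens to s3 ⋄ s2 ⋄ s1


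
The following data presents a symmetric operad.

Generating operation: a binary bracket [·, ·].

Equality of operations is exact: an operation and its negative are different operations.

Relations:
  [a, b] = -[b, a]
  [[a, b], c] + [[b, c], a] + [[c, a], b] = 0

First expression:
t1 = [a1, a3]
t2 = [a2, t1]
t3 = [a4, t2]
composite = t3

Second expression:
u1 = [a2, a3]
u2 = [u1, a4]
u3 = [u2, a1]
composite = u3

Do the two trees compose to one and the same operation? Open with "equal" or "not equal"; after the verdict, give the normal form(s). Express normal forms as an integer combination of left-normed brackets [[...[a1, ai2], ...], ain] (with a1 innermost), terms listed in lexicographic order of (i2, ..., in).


not equal; the first gives [[[a1, a3], a2], a4] and the second -[[[a1, a2], a3], a4] + [[[a1, a3], a2], a4] + [[[a1, a4], a2], a3] - [[[a1, a4], a3], a2]

The first composite normalizes to [[[a1, a3], a2], a4]
The second composite normalizes to -[[[a1, a2], a3], a4] + [[[a1, a3], a2], a4] + [[[a1, a4], a2], a3] - [[[a1, a4], a3], a2]
The forms do not match — not equal.


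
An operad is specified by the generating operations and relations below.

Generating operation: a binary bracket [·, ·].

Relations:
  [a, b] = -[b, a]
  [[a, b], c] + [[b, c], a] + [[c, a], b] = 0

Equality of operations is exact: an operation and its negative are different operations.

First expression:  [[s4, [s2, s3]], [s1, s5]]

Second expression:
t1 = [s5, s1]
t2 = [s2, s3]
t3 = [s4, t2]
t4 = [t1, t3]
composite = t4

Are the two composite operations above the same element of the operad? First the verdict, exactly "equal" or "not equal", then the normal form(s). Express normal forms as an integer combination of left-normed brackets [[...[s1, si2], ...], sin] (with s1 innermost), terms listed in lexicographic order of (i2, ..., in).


equal; the common form is [[[[s1, s5], s2], s3], s4] - [[[[s1, s5], s3], s2], s4] - [[[[s1, s5], s4], s2], s3] + [[[[s1, s5], s4], s3], s2]

In normal form, the first expression is [[[[s1, s5], s2], s3], s4] - [[[[s1, s5], s3], s2], s4] - [[[[s1, s5], s4], s2], s3] + [[[[s1, s5], s4], s3], s2]
In normal form, the second expression is [[[[s1, s5], s2], s3], s4] - [[[[s1, s5], s3], s2], s4] - [[[[s1, s5], s4], s2], s3] + [[[[s1, s5], s4], s3], s2]
One common form — equal.


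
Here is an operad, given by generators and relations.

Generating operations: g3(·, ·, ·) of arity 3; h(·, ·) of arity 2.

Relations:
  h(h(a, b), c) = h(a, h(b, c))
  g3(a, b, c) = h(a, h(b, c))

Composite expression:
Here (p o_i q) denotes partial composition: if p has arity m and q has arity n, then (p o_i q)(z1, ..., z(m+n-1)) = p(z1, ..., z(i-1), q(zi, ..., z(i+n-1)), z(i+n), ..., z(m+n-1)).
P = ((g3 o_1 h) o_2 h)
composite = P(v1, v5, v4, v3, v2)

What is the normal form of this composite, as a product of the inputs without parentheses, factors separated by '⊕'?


v1 ⊕ v5 ⊕ v4 ⊕ v3 ⊕ v2

Every regrouping of g3 is equal, so read the v-inputs in written order.
h(v5, v4) reduces to v5 ⊕ v4
h(v1, h(v5, v4)) reduces to v1 ⊕ v5 ⊕ v4
g3(h(v1, h(v5, v4)), v3, v2) reduces to v1 ⊕ v5 ⊕ v4 ⊕ v3 ⊕ v2


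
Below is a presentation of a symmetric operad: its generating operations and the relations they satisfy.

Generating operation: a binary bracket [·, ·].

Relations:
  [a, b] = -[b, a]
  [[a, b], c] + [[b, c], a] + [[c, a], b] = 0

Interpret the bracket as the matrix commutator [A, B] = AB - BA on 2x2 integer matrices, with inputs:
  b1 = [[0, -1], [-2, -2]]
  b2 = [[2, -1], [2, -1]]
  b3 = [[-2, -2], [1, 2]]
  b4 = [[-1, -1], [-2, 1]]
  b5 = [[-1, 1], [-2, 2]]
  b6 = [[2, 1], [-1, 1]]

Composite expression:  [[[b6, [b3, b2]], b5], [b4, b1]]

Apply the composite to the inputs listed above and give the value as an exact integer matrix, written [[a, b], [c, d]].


[[-1116, -216], [-432, 1116]]

[b3, b2] = [[-3, 10], [11, 3]]
[b6, [b3, b2]] = [[21, 16], [-5, -21]]
[[b6, [b3, b2]], b5] = [[-27, 90], [99, 27]]
[b4, b1] = [[0, 4], [-8, 0]]
[[[b6, [b3, b2]], b5], [b4, b1]] = [[-1116, -216], [-432, 1116]]


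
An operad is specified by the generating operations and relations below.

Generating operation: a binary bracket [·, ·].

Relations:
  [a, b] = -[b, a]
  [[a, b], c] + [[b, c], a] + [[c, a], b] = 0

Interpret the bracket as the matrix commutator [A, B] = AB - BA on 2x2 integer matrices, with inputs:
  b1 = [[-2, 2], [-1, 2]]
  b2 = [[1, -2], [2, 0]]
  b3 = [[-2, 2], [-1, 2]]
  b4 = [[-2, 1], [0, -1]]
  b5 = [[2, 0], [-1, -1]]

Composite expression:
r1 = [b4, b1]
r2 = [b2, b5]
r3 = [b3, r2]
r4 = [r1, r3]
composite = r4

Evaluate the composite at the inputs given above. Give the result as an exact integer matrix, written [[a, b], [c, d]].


[[16, -16], [8, -16]]

[b4, b1] = [[-1, 2], [-1, 1]]
[b2, b5] = [[2, 6], [7, -2]]
[b3, [b2, b5]] = [[20, -32], [24, -20]]
[[b4, b1], [b3, [b2, b5]]] = [[16, -16], [8, -16]]


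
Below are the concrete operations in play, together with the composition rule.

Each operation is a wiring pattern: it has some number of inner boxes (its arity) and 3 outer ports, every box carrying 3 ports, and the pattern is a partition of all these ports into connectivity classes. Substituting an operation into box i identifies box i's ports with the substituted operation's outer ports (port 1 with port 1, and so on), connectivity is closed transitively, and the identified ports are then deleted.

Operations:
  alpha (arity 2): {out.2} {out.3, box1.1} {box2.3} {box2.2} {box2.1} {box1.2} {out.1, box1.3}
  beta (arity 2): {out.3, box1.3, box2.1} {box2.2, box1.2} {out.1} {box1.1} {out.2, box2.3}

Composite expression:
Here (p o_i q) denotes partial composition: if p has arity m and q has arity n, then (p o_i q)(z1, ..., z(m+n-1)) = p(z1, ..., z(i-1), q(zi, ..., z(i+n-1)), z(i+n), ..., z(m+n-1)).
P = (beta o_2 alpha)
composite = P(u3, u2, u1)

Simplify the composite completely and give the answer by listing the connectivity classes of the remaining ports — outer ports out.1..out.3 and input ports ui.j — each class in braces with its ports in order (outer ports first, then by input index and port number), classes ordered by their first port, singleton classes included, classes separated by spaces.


{out.1} {out.2, u2.1} {out.3, u2.3, u3.3} {u1.1} {u1.2} {u1.3} {u2.2} {u3.1} {u3.2}

Substituting into beta glues patterns; closure does the rest.
through alpha, on inputs (u2, u1): {out.1, u2.3} {out.2} {out.3, u2.1} {u1.1} {u1.2} {u1.3} {u2.2} (out.j = stage outer ports)
through beta, on inputs (u3, u2, u1): {out.1} {out.2, u2.1} {out.3, u2.3, u3.3} {u1.1} {u1.2} {u1.3} {u2.2} {u3.1} {u3.2} (out.j = stage outer ports)


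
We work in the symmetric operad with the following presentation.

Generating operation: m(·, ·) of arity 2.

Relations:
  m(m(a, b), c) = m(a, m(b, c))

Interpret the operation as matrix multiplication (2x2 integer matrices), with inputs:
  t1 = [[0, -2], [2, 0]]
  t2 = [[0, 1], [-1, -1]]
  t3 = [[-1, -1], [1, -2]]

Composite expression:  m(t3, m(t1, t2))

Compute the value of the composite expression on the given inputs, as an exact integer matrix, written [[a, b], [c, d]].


[[-2, -4], [2, -2]]

m(t1, t2) = [[2, 2], [0, 2]]
m(t3, m(t1, t2)) = [[-2, -4], [2, -2]]


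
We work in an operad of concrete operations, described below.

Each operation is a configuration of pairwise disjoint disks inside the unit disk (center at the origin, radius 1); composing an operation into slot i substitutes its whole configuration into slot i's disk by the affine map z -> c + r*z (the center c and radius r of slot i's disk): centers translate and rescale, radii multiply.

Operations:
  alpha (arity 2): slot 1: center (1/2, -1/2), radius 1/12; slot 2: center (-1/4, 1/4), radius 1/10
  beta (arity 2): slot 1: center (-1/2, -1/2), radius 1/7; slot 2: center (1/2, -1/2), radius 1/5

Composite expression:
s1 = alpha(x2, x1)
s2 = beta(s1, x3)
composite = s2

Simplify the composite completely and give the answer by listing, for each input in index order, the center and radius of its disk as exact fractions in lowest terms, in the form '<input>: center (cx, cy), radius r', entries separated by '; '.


Nesting under beta composes maps z -> c + r*z down each x-path.
x2: after 2 affine steps, its disk has center (-3/7, -4/7), radius 1/84
x1: after 2 affine steps, its disk has center (-15/28, -13/28), radius 1/70
x3: after 1 affine step, its disk has center (1/2, -1/2), radius 1/5

x1: center (-15/28, -13/28), radius 1/70; x2: center (-3/7, -4/7), radius 1/84; x3: center (1/2, -1/2), radius 1/5


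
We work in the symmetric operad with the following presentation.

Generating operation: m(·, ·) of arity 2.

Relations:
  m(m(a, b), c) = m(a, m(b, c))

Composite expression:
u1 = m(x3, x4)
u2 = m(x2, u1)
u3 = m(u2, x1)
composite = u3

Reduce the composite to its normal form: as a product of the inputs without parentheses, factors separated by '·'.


Every regrouping of m is equal, so read the x-inputs in written order.
m(x3, x4) unparenthesizes to x3 · x4
m(x2, m(x3, x4)) unparenthesizes to x2 · x3 · x4
m(m(x2, m(x3, x4)), x1) unparenthesizes to x2 · x3 · x4 · x1

x2 · x3 · x4 · x1


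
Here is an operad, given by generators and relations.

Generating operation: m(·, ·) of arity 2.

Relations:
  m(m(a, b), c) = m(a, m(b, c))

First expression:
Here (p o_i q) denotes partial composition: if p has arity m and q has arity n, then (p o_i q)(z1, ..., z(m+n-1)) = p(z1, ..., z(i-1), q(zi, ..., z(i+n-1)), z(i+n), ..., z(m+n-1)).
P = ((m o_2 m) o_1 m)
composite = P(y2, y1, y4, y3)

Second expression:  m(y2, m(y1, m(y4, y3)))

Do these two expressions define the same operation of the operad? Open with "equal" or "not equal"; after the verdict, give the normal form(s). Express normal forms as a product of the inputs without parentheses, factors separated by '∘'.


In normal form, the first expression is y2 ∘ y1 ∘ y4 ∘ y3
In normal form, the second expression is y2 ∘ y1 ∘ y4 ∘ y3
The normal forms match — equal.

equal — both sides give y2 ∘ y1 ∘ y4 ∘ y3


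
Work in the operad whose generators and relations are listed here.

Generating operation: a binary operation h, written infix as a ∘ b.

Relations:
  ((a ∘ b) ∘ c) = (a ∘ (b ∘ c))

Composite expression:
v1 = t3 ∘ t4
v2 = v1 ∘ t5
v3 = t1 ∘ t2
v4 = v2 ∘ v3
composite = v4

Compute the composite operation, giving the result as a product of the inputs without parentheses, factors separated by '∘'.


t3 ∘ t4 ∘ t5 ∘ t1 ∘ t2

All parenthesizations of h agree; list the t-inputs left to right.
(t3 ∘ t4) linearizes to t3 ∘ t4
((t3 ∘ t4) ∘ t5) linearizes to t3 ∘ t4 ∘ t5
(t1 ∘ t2) linearizes to t1 ∘ t2
(((t3 ∘ t4) ∘ t5) ∘ (t1 ∘ t2)) linearizes to t3 ∘ t4 ∘ t5 ∘ t1 ∘ t2


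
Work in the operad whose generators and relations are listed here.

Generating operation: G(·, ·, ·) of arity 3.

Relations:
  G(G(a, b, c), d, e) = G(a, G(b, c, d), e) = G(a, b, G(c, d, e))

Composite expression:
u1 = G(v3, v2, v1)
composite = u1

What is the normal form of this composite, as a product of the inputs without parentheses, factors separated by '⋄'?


v3 ⋄ v2 ⋄ v1

The G-tree's shape is irrelevant; the v-reading-order decides.
G(v3, v2, v1) reduces to v3 ⋄ v2 ⋄ v1


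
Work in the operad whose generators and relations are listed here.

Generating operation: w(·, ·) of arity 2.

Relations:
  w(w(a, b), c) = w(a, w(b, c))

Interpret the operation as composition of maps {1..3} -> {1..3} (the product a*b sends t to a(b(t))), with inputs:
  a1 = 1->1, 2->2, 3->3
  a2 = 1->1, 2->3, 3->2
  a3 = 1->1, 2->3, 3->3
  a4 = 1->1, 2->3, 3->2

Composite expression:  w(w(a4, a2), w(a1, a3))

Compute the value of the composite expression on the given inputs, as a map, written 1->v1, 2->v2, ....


1->1, 2->3, 3->3

w(a4, a2) = 1->1, 2->2, 3->3
w(a1, a3) = 1->1, 2->3, 3->3
w(w(a4, a2), w(a1, a3)) = 1->1, 2->3, 3->3


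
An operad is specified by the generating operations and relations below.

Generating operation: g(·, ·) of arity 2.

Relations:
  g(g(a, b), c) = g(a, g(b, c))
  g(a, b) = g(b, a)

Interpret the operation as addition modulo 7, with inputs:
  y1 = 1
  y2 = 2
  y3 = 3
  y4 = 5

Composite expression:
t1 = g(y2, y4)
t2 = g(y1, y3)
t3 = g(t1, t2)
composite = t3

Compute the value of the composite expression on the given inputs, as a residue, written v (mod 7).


4 (mod 7)

g(y2, y4) = 0
g(y1, y3) = 4
g(g(y2, y4), g(y1, y3)) = 4


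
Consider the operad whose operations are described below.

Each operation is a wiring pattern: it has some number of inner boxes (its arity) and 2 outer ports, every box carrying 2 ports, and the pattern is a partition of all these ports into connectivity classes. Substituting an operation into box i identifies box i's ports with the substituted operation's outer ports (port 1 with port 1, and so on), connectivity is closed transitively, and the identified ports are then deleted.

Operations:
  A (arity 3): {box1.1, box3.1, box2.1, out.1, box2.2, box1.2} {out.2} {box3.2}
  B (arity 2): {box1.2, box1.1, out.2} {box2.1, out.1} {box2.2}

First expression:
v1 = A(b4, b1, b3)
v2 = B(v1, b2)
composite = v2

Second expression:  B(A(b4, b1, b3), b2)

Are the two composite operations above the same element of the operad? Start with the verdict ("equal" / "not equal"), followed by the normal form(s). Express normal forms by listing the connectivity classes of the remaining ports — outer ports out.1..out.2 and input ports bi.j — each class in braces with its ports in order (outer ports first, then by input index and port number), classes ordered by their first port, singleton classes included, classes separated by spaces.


equal; the common form is {out.1, b2.1} {out.2, b1.1, b1.2, b3.1, b4.1, b4.2} {b2.2} {b3.2}


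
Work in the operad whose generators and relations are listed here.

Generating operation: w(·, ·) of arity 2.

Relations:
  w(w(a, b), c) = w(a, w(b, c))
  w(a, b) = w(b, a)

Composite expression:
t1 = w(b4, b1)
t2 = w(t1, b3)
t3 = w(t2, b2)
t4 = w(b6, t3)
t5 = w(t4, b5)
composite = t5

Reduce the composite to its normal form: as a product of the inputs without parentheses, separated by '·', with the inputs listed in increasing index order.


b1 · b2 · b3 · b4 · b5 · b6

Key point: w commutes, so take the b-inputs in any fixed order.
w(b4, b1) linearizes to b4 · b1
w(w(b4, b1), b3) linearizes to b4 · b1 · b3
w(w(w(b4, b1), b3), b2) linearizes to b4 · b1 · b3 · b2
w(b6, w(w(w(b4, b1), b3), b2)) linearizes to b6 · b4 · b1 · b3 · b2
w(w(b6, w(w(w(b4, b1), b3), b2)), b5) linearizes to b6 · b4 · b1 · b3 · b2 · b5
commutativity sorts the factors: b1 · b2 · b3 · b4 · b5 · b6
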